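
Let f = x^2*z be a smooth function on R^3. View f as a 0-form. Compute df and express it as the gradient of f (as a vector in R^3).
df = (2*x*z) dx + (0) dy + (x^2) dz; grad f = (2*x*z, 0, x^2)

For a 0-form f, d f = (∂f/∂x) dx + (∂f/∂y) dy + (∂f/∂z) dz. The components of the vector representation are exactly the entries of grad f in Cartesian coordinates:
  ∂f/∂x = 2*x*z
  ∂f/∂y = 0
  ∂f/∂z = x^2.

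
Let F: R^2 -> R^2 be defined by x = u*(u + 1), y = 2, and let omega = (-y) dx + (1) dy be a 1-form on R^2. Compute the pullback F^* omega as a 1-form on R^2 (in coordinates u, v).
F^* omega = (-4*u - 2) du

Using F^*(f dg) = (f ∘ F) d(g ∘ F), substitute each coordinate x_i by F_i(u, v) in f_i, and replace dx_i by d F_i = (∂F_i/∂u) du + (∂F_i/∂v) dv.
  For the x component: f_1(F) = -2; d F_1 = (2*u + 1) du + (0) dv
  For the y component: f_2(F) = 1; d F_2 = (0) du + (0) dv
Combining and collecting du, dv coefficients:
  coeff of du: -4*u - 2
  coeff of dv: 0
F^* omega = (-4*u - 2) du.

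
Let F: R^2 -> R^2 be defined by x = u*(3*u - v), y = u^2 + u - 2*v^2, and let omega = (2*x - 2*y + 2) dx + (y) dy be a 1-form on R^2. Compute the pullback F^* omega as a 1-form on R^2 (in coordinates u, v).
F^* omega = (26*u^3 - 16*u^2*v - 9*u^2 + 22*u*v^2 + 2*u*v + 13*u - 4*v^3 - 2*v^2 - 2*v) du + (-4*u^3 - 2*u^2*v + 2*u^2 - 4*u*v^2 - 4*u*v - 2*u + 8*v^3) dv

Using F^*(f dg) = (f ∘ F) d(g ∘ F), substitute each coordinate x_i by F_i(u, v) in f_i, and replace dx_i by d F_i = (∂F_i/∂u) du + (∂F_i/∂v) dv.
  For the x component: f_1(F) = 4*u^2 - 2*u*v - 2*u + 4*v^2 + 2; d F_1 = (6*u - v) du + (-u) dv
  For the y component: f_2(F) = u^2 + u - 2*v^2; d F_2 = (2*u + 1) du + (-4*v) dv
Combining and collecting du, dv coefficients:
  coeff of du: 26*u^3 - 16*u^2*v - 9*u^2 + 22*u*v^2 + 2*u*v + 13*u - 4*v^3 - 2*v^2 - 2*v
  coeff of dv: -4*u^3 - 2*u^2*v + 2*u^2 - 4*u*v^2 - 4*u*v - 2*u + 8*v^3
F^* omega = (26*u^3 - 16*u^2*v - 9*u^2 + 22*u*v^2 + 2*u*v + 13*u - 4*v^3 - 2*v^2 - 2*v) du + (-4*u^3 - 2*u^2*v + 2*u^2 - 4*u*v^2 - 4*u*v - 2*u + 8*v^3) dv.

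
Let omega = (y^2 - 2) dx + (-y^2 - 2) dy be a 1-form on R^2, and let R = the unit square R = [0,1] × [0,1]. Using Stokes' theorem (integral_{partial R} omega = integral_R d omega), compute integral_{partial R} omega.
integral_(partial R) omega = -1

Stokes: integral_partial_R omega = integral_R d omega with d omega = (∂Q/∂x - ∂P/∂y) dx ∧ dy.
  ∂Q/∂x = 0
  ∂P/∂y = 2*y
  integrand = ∂Q/∂x - ∂P/∂y = -2*y.
Integrating over R: integral_0^1 integral_0^1 (-2*y) dx dy = -1.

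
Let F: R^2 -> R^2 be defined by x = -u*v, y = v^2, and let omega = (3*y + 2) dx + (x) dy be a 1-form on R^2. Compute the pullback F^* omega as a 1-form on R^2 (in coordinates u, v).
F^* omega = (v*(-3*v^2 - 2)) du + (u*(-5*v^2 - 2)) dv

Using F^*(f dg) = (f ∘ F) d(g ∘ F), substitute each coordinate x_i by F_i(u, v) in f_i, and replace dx_i by d F_i = (∂F_i/∂u) du + (∂F_i/∂v) dv.
  For the x component: f_1(F) = 3*v^2 + 2; d F_1 = (-v) du + (-u) dv
  For the y component: f_2(F) = -u*v; d F_2 = (0) du + (2*v) dv
Combining and collecting du, dv coefficients:
  coeff of du: v*(-3*v^2 - 2)
  coeff of dv: u*(-5*v^2 - 2)
F^* omega = (v*(-3*v^2 - 2)) du + (u*(-5*v^2 - 2)) dv.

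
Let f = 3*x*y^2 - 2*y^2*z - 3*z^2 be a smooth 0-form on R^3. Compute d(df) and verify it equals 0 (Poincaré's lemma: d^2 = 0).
d(df) = 0

Step 1: df = sum_i (∂f/∂x_i) dx_i = (3*y^2) dx + (2*y*(3*x - 2*z)) dy + (-2*y^2 - 6*z) dz.
Step 2: Apply d again. Using the 1-form formula, the coefficient of dx ∧ dy in d(df) is ∂^2 f/∂x ∂y - ∂^2 f/∂y ∂x = (6*y) - (6*y) = 0 (equality of mixed partials for smooth f).
Similarly for dx ∧ dz and dy ∧ dz — all coefficients vanish. So d(df) = 0.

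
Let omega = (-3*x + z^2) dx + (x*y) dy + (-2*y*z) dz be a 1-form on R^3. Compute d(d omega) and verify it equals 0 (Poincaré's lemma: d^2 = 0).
d(d omega) = 0

Step 1: d omega = sum_{i<j} (∂f_j/∂x_i - ∂f_i/∂x_j) dx_i ∧ dx_j:
  coeff of dx ∧ dy: y
  coeff of dx ∧ dz: -2*z
  coeff of dy ∧ dz: -2*z
Step 2: Apply d again to each 2-form coefficient. The only possible 3-form in R^3 is dx ∧ dy ∧ dz, with coefficient
  ∂(coeff of dy∧dz)/∂x - ∂(coeff of dx∧dz)/∂y + ∂(coeff of dx∧dy)/∂z
  = ∂/∂x (-2*z) - ∂/∂y (-2*z) + ∂/∂z (y).
Each of these terms simplifies to sums of mixed partials that cancel in pairs. The result is 0 (by equality of mixed partials for smooth functions — Schwarz / Clairaut).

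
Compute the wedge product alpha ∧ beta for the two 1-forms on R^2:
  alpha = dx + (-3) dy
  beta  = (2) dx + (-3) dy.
alpha ∧ beta = (3) dx ∧ dy

Distribute the wedge, using dx_i ∧ dx_j = -dx_j ∧ dx_i and dx_i ∧ dx_i = 0. For each pair (i, j) with i < j, the coefficient of dx_i ∧ dx_j in alpha ∧ beta is (alpha_i * beta_j - alpha_j * beta_i). Collecting: alpha ∧ beta = (3) dx ∧ dy.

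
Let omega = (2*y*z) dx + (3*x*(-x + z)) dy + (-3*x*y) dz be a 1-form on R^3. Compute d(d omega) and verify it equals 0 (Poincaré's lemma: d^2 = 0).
d(d omega) = 0

Step 1: d omega = sum_{i<j} (∂f_j/∂x_i - ∂f_i/∂x_j) dx_i ∧ dx_j:
  coeff of dx ∧ dy: -6*x + z
  coeff of dx ∧ dz: -5*y
  coeff of dy ∧ dz: -6*x
Step 2: Apply d again to each 2-form coefficient. The only possible 3-form in R^3 is dx ∧ dy ∧ dz, with coefficient
  ∂(coeff of dy∧dz)/∂x - ∂(coeff of dx∧dz)/∂y + ∂(coeff of dx∧dy)/∂z
  = ∂/∂x (-6*x) - ∂/∂y (-5*y) + ∂/∂z (-6*x + z).
Each of these terms simplifies to sums of mixed partials that cancel in pairs. The result is 0 (by equality of mixed partials for smooth functions — Schwarz / Clairaut).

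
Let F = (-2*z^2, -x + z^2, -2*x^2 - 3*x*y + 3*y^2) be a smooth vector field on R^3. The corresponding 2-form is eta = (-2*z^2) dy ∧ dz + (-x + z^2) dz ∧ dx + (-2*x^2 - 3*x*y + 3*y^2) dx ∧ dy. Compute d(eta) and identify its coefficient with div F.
d(eta) = (0) dx ∧ dy ∧ dz; div F = 0

For a 2-form in R^3 of the form above, applying d gives a 3-form with coefficient ∂P/∂x + ∂Q/∂y + ∂R/∂z:
  ∂P/∂x = 0
  ∂Q/∂y = 0
  ∂R/∂z = 0
Sum = 0, which is exactly div F.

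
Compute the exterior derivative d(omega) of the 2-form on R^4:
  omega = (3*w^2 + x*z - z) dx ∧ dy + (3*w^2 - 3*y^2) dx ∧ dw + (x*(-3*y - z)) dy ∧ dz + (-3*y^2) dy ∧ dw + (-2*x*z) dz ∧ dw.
d(omega) = (x - 3*y - z - 1) dx ∧ dy ∧ dz + (6*w + 6*y) dx ∧ dy ∧ dw + (-2*z) dx ∧ dz ∧ dw

For a 2-form omega = sum_{i<j} g_{ij} dx_i ∧ dx_j, the exterior derivative is
  d(omega) = sum_{i<j} d(g_{ij}) ∧ dx_i ∧ dx_j = sum_{i<j, k} (∂g_{ij}/∂x_k) dx_k ∧ dx_i ∧ dx_j.
Expand each term, using dx_k ∧ dx_i ∧ dx_j = sgn(permutation) dx_{(a)} ∧ dx_{(b)} ∧ dx_{(c)} with (a < b < c) sorted:
  d(3*w^2 + x*z - z) includes (∂/∂z)(3*w^2 + x*z - z) dz = (x - 1) dz, which multiplied by dx ∧ dy gives (x - 1) dx ∧ dy ∧ dz
  d(3*w^2 + x*z - z) includes (∂/∂w)(3*w^2 + x*z - z) dw = (6*w) dw, which multiplied by dx ∧ dy gives (6*w) dx ∧ dy ∧ dw
  d(3*w^2 - 3*y^2) includes (∂/∂y)(3*w^2 - 3*y^2) dy = (-6*y) dy, which multiplied by dx ∧ dw gives (6*y) dx ∧ dy ∧ dw
  d(x*(-3*y - z)) includes (∂/∂x)(x*(-3*y - z)) dx = (-3*y - z) dx, which multiplied by dy ∧ dz gives (-3*y - z) dx ∧ dy ∧ dz
  d(-2*x*z) includes (∂/∂x)(-2*x*z) dx = (-2*z) dx, which multiplied by dz ∧ dw gives (-2*z) dx ∧ dz ∧ dw
Collecting like 3-forms: d(omega) = (x - 3*y - z - 1) dx ∧ dy ∧ dz + (6*w + 6*y) dx ∧ dy ∧ dw + (-2*z) dx ∧ dz ∧ dw.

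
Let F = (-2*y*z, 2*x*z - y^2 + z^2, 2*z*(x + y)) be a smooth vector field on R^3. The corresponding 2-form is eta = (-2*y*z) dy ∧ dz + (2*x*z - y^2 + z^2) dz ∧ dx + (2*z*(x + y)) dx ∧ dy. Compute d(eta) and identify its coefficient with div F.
d(eta) = (2*x) dx ∧ dy ∧ dz; div F = 2*x

For a 2-form in R^3 of the form above, applying d gives a 3-form with coefficient ∂P/∂x + ∂Q/∂y + ∂R/∂z:
  ∂P/∂x = 0
  ∂Q/∂y = -2*y
  ∂R/∂z = 2*x + 2*y
Sum = 2*x, which is exactly div F.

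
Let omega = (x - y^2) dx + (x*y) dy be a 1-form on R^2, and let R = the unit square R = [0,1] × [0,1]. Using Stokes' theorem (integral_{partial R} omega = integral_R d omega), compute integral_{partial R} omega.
integral_(partial R) omega = 3/2

Stokes: integral_partial_R omega = integral_R d omega with d omega = (∂Q/∂x - ∂P/∂y) dx ∧ dy.
  ∂Q/∂x = y
  ∂P/∂y = -2*y
  integrand = ∂Q/∂x - ∂P/∂y = 3*y.
Integrating over R: integral_0^1 integral_0^1 (3*y) dx dy = 3/2.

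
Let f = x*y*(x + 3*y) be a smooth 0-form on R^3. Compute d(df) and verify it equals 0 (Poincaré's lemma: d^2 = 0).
d(df) = 0

Step 1: df = sum_i (∂f/∂x_i) dx_i = (y*(2*x + 3*y)) dx + (x*(x + 6*y)) dy + (0) dz.
Step 2: Apply d again. Using the 1-form formula, the coefficient of dx ∧ dy in d(df) is ∂^2 f/∂x ∂y - ∂^2 f/∂y ∂x = (2*x + 6*y) - (2*x + 6*y) = 0 (equality of mixed partials for smooth f).
Similarly for dx ∧ dz and dy ∧ dz — all coefficients vanish. So d(df) = 0.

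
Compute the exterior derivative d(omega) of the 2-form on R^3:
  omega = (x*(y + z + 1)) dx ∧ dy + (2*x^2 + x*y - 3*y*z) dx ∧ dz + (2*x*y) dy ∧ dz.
d(omega) = (2*y + 3*z) dx ∧ dy ∧ dz

For a 2-form omega = sum_{i<j} g_{ij} dx_i ∧ dx_j, the exterior derivative is
  d(omega) = sum_{i<j} d(g_{ij}) ∧ dx_i ∧ dx_j = sum_{i<j, k} (∂g_{ij}/∂x_k) dx_k ∧ dx_i ∧ dx_j.
Expand each term, using dx_k ∧ dx_i ∧ dx_j = sgn(permutation) dx_{(a)} ∧ dx_{(b)} ∧ dx_{(c)} with (a < b < c) sorted:
  d(x*(y + z + 1)) includes (∂/∂z)(x*(y + z + 1)) dz = (x) dz, which multiplied by dx ∧ dy gives (x) dx ∧ dy ∧ dz
  d(2*x^2 + x*y - 3*y*z) includes (∂/∂y)(2*x^2 + x*y - 3*y*z) dy = (x - 3*z) dy, which multiplied by dx ∧ dz gives (-x + 3*z) dx ∧ dy ∧ dz
  d(2*x*y) includes (∂/∂x)(2*x*y) dx = (2*y) dx, which multiplied by dy ∧ dz gives (2*y) dx ∧ dy ∧ dz
Collecting like 3-forms: d(omega) = (2*y + 3*z) dx ∧ dy ∧ dz.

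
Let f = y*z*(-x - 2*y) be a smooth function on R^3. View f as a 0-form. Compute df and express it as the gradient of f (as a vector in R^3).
df = (-y*z) dx + (z*(-x - 4*y)) dy + (y*(-x - 2*y)) dz; grad f = (-y*z, z*(-x - 4*y), y*(-x - 2*y))

For a 0-form f, d f = (∂f/∂x) dx + (∂f/∂y) dy + (∂f/∂z) dz. The components of the vector representation are exactly the entries of grad f in Cartesian coordinates:
  ∂f/∂x = -y*z
  ∂f/∂y = z*(-x - 4*y)
  ∂f/∂z = y*(-x - 2*y).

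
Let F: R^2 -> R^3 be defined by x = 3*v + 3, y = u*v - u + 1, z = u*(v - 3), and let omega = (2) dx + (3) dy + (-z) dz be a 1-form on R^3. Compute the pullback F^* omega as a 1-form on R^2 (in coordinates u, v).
F^* omega = (-u*v^2 + 6*u*v - 9*u + 3*v - 3) du + (-u^2*v + 3*u^2 + 3*u + 6) dv

Using F^*(f dg) = (f ∘ F) d(g ∘ F), substitute each coordinate x_i by F_i(u, v) in f_i, and replace dx_i by d F_i = (∂F_i/∂u) du + (∂F_i/∂v) dv.
  For the x component: f_1(F) = 2; d F_1 = (0) du + (3) dv
  For the y component: f_2(F) = 3; d F_2 = (v - 1) du + (u) dv
  For the z component: f_3(F) = u*(3 - v); d F_3 = (v - 3) du + (u) dv
Combining and collecting du, dv coefficients:
  coeff of du: -u*v^2 + 6*u*v - 9*u + 3*v - 3
  coeff of dv: -u^2*v + 3*u^2 + 3*u + 6
F^* omega = (-u*v^2 + 6*u*v - 9*u + 3*v - 3) du + (-u^2*v + 3*u^2 + 3*u + 6) dv.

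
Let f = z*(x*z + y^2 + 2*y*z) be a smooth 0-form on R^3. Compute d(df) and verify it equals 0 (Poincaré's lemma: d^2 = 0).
d(df) = 0

Step 1: df = sum_i (∂f/∂x_i) dx_i = (z^2) dx + (2*z*(y + z)) dy + (2*x*z + y^2 + 4*y*z) dz.
Step 2: Apply d again. Using the 1-form formula, the coefficient of dx ∧ dy in d(df) is ∂^2 f/∂x ∂y - ∂^2 f/∂y ∂x = (0) - (0) = 0 (equality of mixed partials for smooth f).
Similarly for dx ∧ dz and dy ∧ dz — all coefficients vanish. So d(df) = 0.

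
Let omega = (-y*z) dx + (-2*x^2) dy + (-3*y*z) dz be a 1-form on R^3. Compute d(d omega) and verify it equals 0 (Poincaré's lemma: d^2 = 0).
d(d omega) = 0

Step 1: d omega = sum_{i<j} (∂f_j/∂x_i - ∂f_i/∂x_j) dx_i ∧ dx_j:
  coeff of dx ∧ dy: -4*x + z
  coeff of dx ∧ dz: y
  coeff of dy ∧ dz: -3*z
Step 2: Apply d again to each 2-form coefficient. The only possible 3-form in R^3 is dx ∧ dy ∧ dz, with coefficient
  ∂(coeff of dy∧dz)/∂x - ∂(coeff of dx∧dz)/∂y + ∂(coeff of dx∧dy)/∂z
  = ∂/∂x (-3*z) - ∂/∂y (y) + ∂/∂z (-4*x + z).
Each of these terms simplifies to sums of mixed partials that cancel in pairs. The result is 0 (by equality of mixed partials for smooth functions — Schwarz / Clairaut).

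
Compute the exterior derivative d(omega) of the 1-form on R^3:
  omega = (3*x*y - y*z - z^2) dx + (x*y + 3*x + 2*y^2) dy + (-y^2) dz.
d(omega) = (-3*x + y + z + 3) dx ∧ dy + (y + 2*z) dx ∧ dz + (-2*y) dy ∧ dz

For a 1-form omega = sum_i f_i dx_i, the exterior derivative is
  d(omega) = sum_{i < j} (∂f_j/∂x_i - ∂f_i/∂x_j) dx_i ∧ dx_j.
  coefficient of dx ∧ dy: ∂f_2/∂x - ∂f_1/∂y = ∂(x*y + 3*x + 2*y^2)/∂x - ∂(3*x*y - y*z - z^2)/∂y = -3*x + y + z + 3
  coefficient of dx ∧ dz: ∂f_3/∂x - ∂f_1/∂z = ∂(-y^2)/∂x - ∂(3*x*y - y*z - z^2)/∂z = y + 2*z
  coefficient of dy ∧ dz: ∂f_3/∂y - ∂f_2/∂z = ∂(-y^2)/∂y - ∂(x*y + 3*x + 2*y^2)/∂z = -2*y
Assembling: d(omega) = (-3*x + y + z + 3) dx ∧ dy + (y + 2*z) dx ∧ dz + (-2*y) dy ∧ dz.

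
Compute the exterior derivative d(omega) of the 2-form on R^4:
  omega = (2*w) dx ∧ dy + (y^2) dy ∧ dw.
d(omega) = (2) dx ∧ dy ∧ dw

For a 2-form omega = sum_{i<j} g_{ij} dx_i ∧ dx_j, the exterior derivative is
  d(omega) = sum_{i<j} d(g_{ij}) ∧ dx_i ∧ dx_j = sum_{i<j, k} (∂g_{ij}/∂x_k) dx_k ∧ dx_i ∧ dx_j.
Expand each term, using dx_k ∧ dx_i ∧ dx_j = sgn(permutation) dx_{(a)} ∧ dx_{(b)} ∧ dx_{(c)} with (a < b < c) sorted:
  d(2*w) includes (∂/∂w)(2*w) dw = (2) dw, which multiplied by dx ∧ dy gives (2) dx ∧ dy ∧ dw
Collecting like 3-forms: d(omega) = (2) dx ∧ dy ∧ dw.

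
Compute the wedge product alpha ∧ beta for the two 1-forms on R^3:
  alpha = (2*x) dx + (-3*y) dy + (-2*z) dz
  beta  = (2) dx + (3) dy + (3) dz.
alpha ∧ beta = (6*x + 6*y) dx ∧ dy + (6*x + 4*z) dx ∧ dz + (-9*y + 6*z) dy ∧ dz

Distribute the wedge, using dx_i ∧ dx_j = -dx_j ∧ dx_i and dx_i ∧ dx_i = 0. For each pair (i, j) with i < j, the coefficient of dx_i ∧ dx_j in alpha ∧ beta is (alpha_i * beta_j - alpha_j * beta_i). Collecting: alpha ∧ beta = (6*x + 6*y) dx ∧ dy + (6*x + 4*z) dx ∧ dz + (-9*y + 6*z) dy ∧ dz.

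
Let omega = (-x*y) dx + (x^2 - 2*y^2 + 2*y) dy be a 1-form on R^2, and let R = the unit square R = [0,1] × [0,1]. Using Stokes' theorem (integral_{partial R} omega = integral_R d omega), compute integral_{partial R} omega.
integral_(partial R) omega = 3/2

Stokes: integral_partial_R omega = integral_R d omega with d omega = (∂Q/∂x - ∂P/∂y) dx ∧ dy.
  ∂Q/∂x = 2*x
  ∂P/∂y = -x
  integrand = ∂Q/∂x - ∂P/∂y = 3*x.
Integrating over R: integral_0^1 integral_0^1 (3*x) dx dy = 3/2.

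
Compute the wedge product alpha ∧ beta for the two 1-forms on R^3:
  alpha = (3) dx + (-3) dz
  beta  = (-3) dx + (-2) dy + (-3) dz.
alpha ∧ beta = (-6) dx ∧ dy + (-18) dx ∧ dz + (-6) dy ∧ dz

Distribute the wedge, using dx_i ∧ dx_j = -dx_j ∧ dx_i and dx_i ∧ dx_i = 0. For each pair (i, j) with i < j, the coefficient of dx_i ∧ dx_j in alpha ∧ beta is (alpha_i * beta_j - alpha_j * beta_i). Collecting: alpha ∧ beta = (-6) dx ∧ dy + (-18) dx ∧ dz + (-6) dy ∧ dz.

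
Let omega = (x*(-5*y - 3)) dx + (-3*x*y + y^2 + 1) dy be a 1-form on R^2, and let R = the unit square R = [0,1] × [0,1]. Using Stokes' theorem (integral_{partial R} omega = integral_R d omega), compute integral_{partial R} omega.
integral_(partial R) omega = 1

Stokes: integral_partial_R omega = integral_R d omega with d omega = (∂Q/∂x - ∂P/∂y) dx ∧ dy.
  ∂Q/∂x = -3*y
  ∂P/∂y = -5*x
  integrand = ∂Q/∂x - ∂P/∂y = 5*x - 3*y.
Integrating over R: integral_0^1 integral_0^1 (5*x - 3*y) dx dy = 1.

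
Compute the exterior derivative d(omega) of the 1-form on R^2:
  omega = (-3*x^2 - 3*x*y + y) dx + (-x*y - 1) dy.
d(omega) = (3*x - y - 1) dx ∧ dy

For a 1-form omega = sum_i f_i dx_i, the exterior derivative is
  d(omega) = sum_{i < j} (∂f_j/∂x_i - ∂f_i/∂x_j) dx_i ∧ dx_j.
  coefficient of dx ∧ dy: ∂f_2/∂x - ∂f_1/∂y = ∂(-x*y - 1)/∂x - ∂(-3*x^2 - 3*x*y + y)/∂y = 3*x - y - 1
Assembling: d(omega) = (3*x - y - 1) dx ∧ dy.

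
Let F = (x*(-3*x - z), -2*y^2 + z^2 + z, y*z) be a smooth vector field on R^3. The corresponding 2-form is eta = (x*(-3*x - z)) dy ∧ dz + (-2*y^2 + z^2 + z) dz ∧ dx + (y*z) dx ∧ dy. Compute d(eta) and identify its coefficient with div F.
d(eta) = (-6*x - 3*y - z) dx ∧ dy ∧ dz; div F = -6*x - 3*y - z

For a 2-form in R^3 of the form above, applying d gives a 3-form with coefficient ∂P/∂x + ∂Q/∂y + ∂R/∂z:
  ∂P/∂x = -6*x - z
  ∂Q/∂y = -4*y
  ∂R/∂z = y
Sum = -6*x - 3*y - z, which is exactly div F.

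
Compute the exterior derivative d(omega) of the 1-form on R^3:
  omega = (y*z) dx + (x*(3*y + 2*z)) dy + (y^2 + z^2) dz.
d(omega) = (3*y + z) dx ∧ dy + (-y) dx ∧ dz + (-2*x + 2*y) dy ∧ dz

For a 1-form omega = sum_i f_i dx_i, the exterior derivative is
  d(omega) = sum_{i < j} (∂f_j/∂x_i - ∂f_i/∂x_j) dx_i ∧ dx_j.
  coefficient of dx ∧ dy: ∂f_2/∂x - ∂f_1/∂y = ∂(x*(3*y + 2*z))/∂x - ∂(y*z)/∂y = 3*y + z
  coefficient of dx ∧ dz: ∂f_3/∂x - ∂f_1/∂z = ∂(y^2 + z^2)/∂x - ∂(y*z)/∂z = -y
  coefficient of dy ∧ dz: ∂f_3/∂y - ∂f_2/∂z = ∂(y^2 + z^2)/∂y - ∂(x*(3*y + 2*z))/∂z = -2*x + 2*y
Assembling: d(omega) = (3*y + z) dx ∧ dy + (-y) dx ∧ dz + (-2*x + 2*y) dy ∧ dz.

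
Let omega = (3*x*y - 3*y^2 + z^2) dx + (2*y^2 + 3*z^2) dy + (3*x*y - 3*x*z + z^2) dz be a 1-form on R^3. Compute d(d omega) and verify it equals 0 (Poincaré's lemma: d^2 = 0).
d(d omega) = 0

Step 1: d omega = sum_{i<j} (∂f_j/∂x_i - ∂f_i/∂x_j) dx_i ∧ dx_j:
  coeff of dx ∧ dy: -3*x + 6*y
  coeff of dx ∧ dz: 3*y - 5*z
  coeff of dy ∧ dz: 3*x - 6*z
Step 2: Apply d again to each 2-form coefficient. The only possible 3-form in R^3 is dx ∧ dy ∧ dz, with coefficient
  ∂(coeff of dy∧dz)/∂x - ∂(coeff of dx∧dz)/∂y + ∂(coeff of dx∧dy)/∂z
  = ∂/∂x (3*x - 6*z) - ∂/∂y (3*y - 5*z) + ∂/∂z (-3*x + 6*y).
Each of these terms simplifies to sums of mixed partials that cancel in pairs. The result is 0 (by equality of mixed partials for smooth functions — Schwarz / Clairaut).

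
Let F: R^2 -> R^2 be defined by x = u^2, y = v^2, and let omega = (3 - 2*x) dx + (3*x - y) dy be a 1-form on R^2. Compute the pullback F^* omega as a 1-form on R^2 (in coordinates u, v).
F^* omega = (-4*u^3 + 6*u) du + (2*v*(3*u^2 - v^2)) dv

Using F^*(f dg) = (f ∘ F) d(g ∘ F), substitute each coordinate x_i by F_i(u, v) in f_i, and replace dx_i by d F_i = (∂F_i/∂u) du + (∂F_i/∂v) dv.
  For the x component: f_1(F) = 3 - 2*u^2; d F_1 = (2*u) du + (0) dv
  For the y component: f_2(F) = 3*u^2 - v^2; d F_2 = (0) du + (2*v) dv
Combining and collecting du, dv coefficients:
  coeff of du: -4*u^3 + 6*u
  coeff of dv: 2*v*(3*u^2 - v^2)
F^* omega = (-4*u^3 + 6*u) du + (2*v*(3*u^2 - v^2)) dv.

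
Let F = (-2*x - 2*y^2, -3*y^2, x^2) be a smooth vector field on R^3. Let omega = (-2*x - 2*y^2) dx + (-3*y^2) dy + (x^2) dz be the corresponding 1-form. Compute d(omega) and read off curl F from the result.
d(omega) = (0) dy ∧ dz + (-2*x) dz ∧ dx + (4*y) dx ∧ dy; curl F = (0, -2*x, 4*y)

d omega = sum_{i<j} (∂f_j/∂x_i - ∂f_i/∂x_j) dx_i ∧ dx_j. Under the identification (dy ∧ dz, dz ∧ dx, dx ∧ dy) ↔ (e_x, e_y, e_z), the coefficients are exactly the components of curl F. Compute:
  ∂R/∂y - ∂Q/∂z = (0) - (0) = 0
  ∂P/∂z - ∂R/∂x = (0) - (2*x) = -2*x
  ∂Q/∂x - ∂P/∂y = (0) - (-4*y) = 4*y.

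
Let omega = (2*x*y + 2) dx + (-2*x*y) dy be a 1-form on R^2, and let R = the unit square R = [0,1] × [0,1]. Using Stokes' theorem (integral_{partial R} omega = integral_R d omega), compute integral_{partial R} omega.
integral_(partial R) omega = -2

Stokes: integral_partial_R omega = integral_R d omega with d omega = (∂Q/∂x - ∂P/∂y) dx ∧ dy.
  ∂Q/∂x = -2*y
  ∂P/∂y = 2*x
  integrand = ∂Q/∂x - ∂P/∂y = -2*x - 2*y.
Integrating over R: integral_0^1 integral_0^1 (-2*x - 2*y) dx dy = -2.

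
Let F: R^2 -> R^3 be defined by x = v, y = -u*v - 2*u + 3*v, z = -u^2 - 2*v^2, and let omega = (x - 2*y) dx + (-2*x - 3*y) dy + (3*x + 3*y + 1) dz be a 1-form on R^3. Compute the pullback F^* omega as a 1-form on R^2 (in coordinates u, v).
F^* omega = (6*u^2*v + 12*u^2 - 3*u*v^2 - 36*u*v - 14*u + 11*v^2 + 22*v) du + (-3*u^2*v - 6*u^2 + 12*u*v^2 + 46*u*v + 22*u - 48*v^2 - 42*v) dv

Using F^*(f dg) = (f ∘ F) d(g ∘ F), substitute each coordinate x_i by F_i(u, v) in f_i, and replace dx_i by d F_i = (∂F_i/∂u) du + (∂F_i/∂v) dv.
  For the x component: f_1(F) = 2*u*v + 4*u - 5*v; d F_1 = (0) du + (1) dv
  For the y component: f_2(F) = 3*u*v + 6*u - 11*v; d F_2 = (-v - 2) du + (3 - u) dv
  For the z component: f_3(F) = -3*u*v - 6*u + 12*v + 1; d F_3 = (-2*u) du + (-4*v) dv
Combining and collecting du, dv coefficients:
  coeff of du: 6*u^2*v + 12*u^2 - 3*u*v^2 - 36*u*v - 14*u + 11*v^2 + 22*v
  coeff of dv: -3*u^2*v - 6*u^2 + 12*u*v^2 + 46*u*v + 22*u - 48*v^2 - 42*v
F^* omega = (6*u^2*v + 12*u^2 - 3*u*v^2 - 36*u*v - 14*u + 11*v^2 + 22*v) du + (-3*u^2*v - 6*u^2 + 12*u*v^2 + 46*u*v + 22*u - 48*v^2 - 42*v) dv.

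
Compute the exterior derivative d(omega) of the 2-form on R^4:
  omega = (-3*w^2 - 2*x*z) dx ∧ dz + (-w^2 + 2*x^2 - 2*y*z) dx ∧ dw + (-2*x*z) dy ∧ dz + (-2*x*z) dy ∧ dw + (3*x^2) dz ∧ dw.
d(omega) = (-6*w + 6*x + 2*y) dx ∧ dz ∧ dw + (-2*z) dx ∧ dy ∧ dz + (2*x) dy ∧ dz ∧ dw

For a 2-form omega = sum_{i<j} g_{ij} dx_i ∧ dx_j, the exterior derivative is
  d(omega) = sum_{i<j} d(g_{ij}) ∧ dx_i ∧ dx_j = sum_{i<j, k} (∂g_{ij}/∂x_k) dx_k ∧ dx_i ∧ dx_j.
Expand each term, using dx_k ∧ dx_i ∧ dx_j = sgn(permutation) dx_{(a)} ∧ dx_{(b)} ∧ dx_{(c)} with (a < b < c) sorted:
  d(-3*w^2 - 2*x*z) includes (∂/∂w)(-3*w^2 - 2*x*z) dw = (-6*w) dw, which multiplied by dx ∧ dz gives (-6*w) dx ∧ dz ∧ dw
  d(-w^2 + 2*x^2 - 2*y*z) includes (∂/∂y)(-w^2 + 2*x^2 - 2*y*z) dy = (-2*z) dy, which multiplied by dx ∧ dw gives (2*z) dx ∧ dy ∧ dw
  d(-w^2 + 2*x^2 - 2*y*z) includes (∂/∂z)(-w^2 + 2*x^2 - 2*y*z) dz = (-2*y) dz, which multiplied by dx ∧ dw gives (2*y) dx ∧ dz ∧ dw
  d(-2*x*z) includes (∂/∂x)(-2*x*z) dx = (-2*z) dx, which multiplied by dy ∧ dz gives (-2*z) dx ∧ dy ∧ dz
  d(-2*x*z) includes (∂/∂x)(-2*x*z) dx = (-2*z) dx, which multiplied by dy ∧ dw gives (-2*z) dx ∧ dy ∧ dw
  d(-2*x*z) includes (∂/∂z)(-2*x*z) dz = (-2*x) dz, which multiplied by dy ∧ dw gives (2*x) dy ∧ dz ∧ dw
  d(3*x^2) includes (∂/∂x)(3*x^2) dx = (6*x) dx, which multiplied by dz ∧ dw gives (6*x) dx ∧ dz ∧ dw
Collecting like 3-forms: d(omega) = (-6*w + 6*x + 2*y) dx ∧ dz ∧ dw + (-2*z) dx ∧ dy ∧ dz + (2*x) dy ∧ dz ∧ dw.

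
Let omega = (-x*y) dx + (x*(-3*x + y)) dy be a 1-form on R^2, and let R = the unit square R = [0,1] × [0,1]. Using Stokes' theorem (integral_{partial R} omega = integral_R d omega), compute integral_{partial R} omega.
integral_(partial R) omega = -2

Stokes: integral_partial_R omega = integral_R d omega with d omega = (∂Q/∂x - ∂P/∂y) dx ∧ dy.
  ∂Q/∂x = -6*x + y
  ∂P/∂y = -x
  integrand = ∂Q/∂x - ∂P/∂y = -5*x + y.
Integrating over R: integral_0^1 integral_0^1 (-5*x + y) dx dy = -2.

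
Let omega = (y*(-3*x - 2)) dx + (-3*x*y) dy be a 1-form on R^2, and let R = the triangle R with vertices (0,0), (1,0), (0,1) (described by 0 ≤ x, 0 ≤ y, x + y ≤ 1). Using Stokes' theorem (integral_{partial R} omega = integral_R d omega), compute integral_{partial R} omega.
integral_(partial R) omega = 1

Stokes: integral_partial_R omega = integral_R d omega with d omega = (∂Q/∂x - ∂P/∂y) dx ∧ dy.
  ∂Q/∂x = -3*y
  ∂P/∂y = -3*x - 2
  integrand = ∂Q/∂x - ∂P/∂y = 3*x - 3*y + 2.
Integrating over R: integral_0^1 integral_0^{1-x} (3*x - 3*y + 2) dy dx = 1.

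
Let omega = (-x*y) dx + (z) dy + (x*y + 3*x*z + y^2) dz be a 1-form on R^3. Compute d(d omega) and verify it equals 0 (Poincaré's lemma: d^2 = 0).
d(d omega) = 0

Step 1: d omega = sum_{i<j} (∂f_j/∂x_i - ∂f_i/∂x_j) dx_i ∧ dx_j:
  coeff of dx ∧ dy: x
  coeff of dx ∧ dz: y + 3*z
  coeff of dy ∧ dz: x + 2*y - 1
Step 2: Apply d again to each 2-form coefficient. The only possible 3-form in R^3 is dx ∧ dy ∧ dz, with coefficient
  ∂(coeff of dy∧dz)/∂x - ∂(coeff of dx∧dz)/∂y + ∂(coeff of dx∧dy)/∂z
  = ∂/∂x (x + 2*y - 1) - ∂/∂y (y + 3*z) + ∂/∂z (x).
Each of these terms simplifies to sums of mixed partials that cancel in pairs. The result is 0 (by equality of mixed partials for smooth functions — Schwarz / Clairaut).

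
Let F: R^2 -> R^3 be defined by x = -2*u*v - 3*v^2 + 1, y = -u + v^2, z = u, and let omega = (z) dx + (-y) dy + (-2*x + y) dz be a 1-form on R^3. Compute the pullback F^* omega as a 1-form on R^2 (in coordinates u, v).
F^* omega = (2*u*v - 2*u + 8*v^2 - 2) du + (-2*u^2 - 4*u*v - 2*v^3) dv

Using F^*(f dg) = (f ∘ F) d(g ∘ F), substitute each coordinate x_i by F_i(u, v) in f_i, and replace dx_i by d F_i = (∂F_i/∂u) du + (∂F_i/∂v) dv.
  For the x component: f_1(F) = u; d F_1 = (-2*v) du + (-2*u - 6*v) dv
  For the y component: f_2(F) = u - v^2; d F_2 = (-1) du + (2*v) dv
  For the z component: f_3(F) = 4*u*v - u + 7*v^2 - 2; d F_3 = (1) du + (0) dv
Combining and collecting du, dv coefficients:
  coeff of du: 2*u*v - 2*u + 8*v^2 - 2
  coeff of dv: -2*u^2 - 4*u*v - 2*v^3
F^* omega = (2*u*v - 2*u + 8*v^2 - 2) du + (-2*u^2 - 4*u*v - 2*v^3) dv.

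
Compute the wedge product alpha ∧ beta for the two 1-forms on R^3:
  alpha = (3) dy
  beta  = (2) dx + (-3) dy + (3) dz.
alpha ∧ beta = (-6) dx ∧ dy + (9) dy ∧ dz

Distribute the wedge, using dx_i ∧ dx_j = -dx_j ∧ dx_i and dx_i ∧ dx_i = 0. For each pair (i, j) with i < j, the coefficient of dx_i ∧ dx_j in alpha ∧ beta is (alpha_i * beta_j - alpha_j * beta_i). Collecting: alpha ∧ beta = (-6) dx ∧ dy + (9) dy ∧ dz.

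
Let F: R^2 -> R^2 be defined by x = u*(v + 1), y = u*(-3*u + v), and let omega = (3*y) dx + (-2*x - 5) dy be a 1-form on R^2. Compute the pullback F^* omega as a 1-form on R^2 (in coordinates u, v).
F^* omega = (3*u^2*v + 3*u^2 + u*v^2 + u*v + 30*u - 5*v) du + (u*(-9*u^2 + u*v - 2*u - 5)) dv

Using F^*(f dg) = (f ∘ F) d(g ∘ F), substitute each coordinate x_i by F_i(u, v) in f_i, and replace dx_i by d F_i = (∂F_i/∂u) du + (∂F_i/∂v) dv.
  For the x component: f_1(F) = 3*u*(-3*u + v); d F_1 = (v + 1) du + (u) dv
  For the y component: f_2(F) = -2*u*v - 2*u - 5; d F_2 = (-6*u + v) du + (u) dv
Combining and collecting du, dv coefficients:
  coeff of du: 3*u^2*v + 3*u^2 + u*v^2 + u*v + 30*u - 5*v
  coeff of dv: u*(-9*u^2 + u*v - 2*u - 5)
F^* omega = (3*u^2*v + 3*u^2 + u*v^2 + u*v + 30*u - 5*v) du + (u*(-9*u^2 + u*v - 2*u - 5)) dv.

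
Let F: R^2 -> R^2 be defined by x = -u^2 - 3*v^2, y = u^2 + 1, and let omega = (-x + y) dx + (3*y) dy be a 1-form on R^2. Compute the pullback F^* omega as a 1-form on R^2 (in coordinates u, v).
F^* omega = (2*u*(u^2 - 3*v^2 + 2)) du + (6*v*(-2*u^2 - 3*v^2 - 1)) dv

Using F^*(f dg) = (f ∘ F) d(g ∘ F), substitute each coordinate x_i by F_i(u, v) in f_i, and replace dx_i by d F_i = (∂F_i/∂u) du + (∂F_i/∂v) dv.
  For the x component: f_1(F) = 2*u^2 + 3*v^2 + 1; d F_1 = (-2*u) du + (-6*v) dv
  For the y component: f_2(F) = 3*u^2 + 3; d F_2 = (2*u) du + (0) dv
Combining and collecting du, dv coefficients:
  coeff of du: 2*u*(u^2 - 3*v^2 + 2)
  coeff of dv: 6*v*(-2*u^2 - 3*v^2 - 1)
F^* omega = (2*u*(u^2 - 3*v^2 + 2)) du + (6*v*(-2*u^2 - 3*v^2 - 1)) dv.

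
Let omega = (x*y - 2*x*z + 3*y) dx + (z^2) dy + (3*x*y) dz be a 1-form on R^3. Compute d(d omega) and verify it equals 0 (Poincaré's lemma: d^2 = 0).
d(d omega) = 0

Step 1: d omega = sum_{i<j} (∂f_j/∂x_i - ∂f_i/∂x_j) dx_i ∧ dx_j:
  coeff of dx ∧ dy: -x - 3
  coeff of dx ∧ dz: 2*x + 3*y
  coeff of dy ∧ dz: 3*x - 2*z
Step 2: Apply d again to each 2-form coefficient. The only possible 3-form in R^3 is dx ∧ dy ∧ dz, with coefficient
  ∂(coeff of dy∧dz)/∂x - ∂(coeff of dx∧dz)/∂y + ∂(coeff of dx∧dy)/∂z
  = ∂/∂x (3*x - 2*z) - ∂/∂y (2*x + 3*y) + ∂/∂z (-x - 3).
Each of these terms simplifies to sums of mixed partials that cancel in pairs. The result is 0 (by equality of mixed partials for smooth functions — Schwarz / Clairaut).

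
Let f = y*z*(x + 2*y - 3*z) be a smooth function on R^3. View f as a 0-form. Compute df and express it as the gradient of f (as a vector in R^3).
df = (y*z) dx + (z*(x + 4*y - 3*z)) dy + (y*(x + 2*y - 6*z)) dz; grad f = (y*z, z*(x + 4*y - 3*z), y*(x + 2*y - 6*z))

For a 0-form f, d f = (∂f/∂x) dx + (∂f/∂y) dy + (∂f/∂z) dz. The components of the vector representation are exactly the entries of grad f in Cartesian coordinates:
  ∂f/∂x = y*z
  ∂f/∂y = z*(x + 4*y - 3*z)
  ∂f/∂z = y*(x + 2*y - 6*z).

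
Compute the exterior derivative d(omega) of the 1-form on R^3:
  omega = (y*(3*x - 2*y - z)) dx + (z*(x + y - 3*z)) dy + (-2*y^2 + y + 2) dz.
d(omega) = (-3*x + 4*y + 2*z) dx ∧ dy + (y) dx ∧ dz + (-x - 5*y + 6*z + 1) dy ∧ dz

For a 1-form omega = sum_i f_i dx_i, the exterior derivative is
  d(omega) = sum_{i < j} (∂f_j/∂x_i - ∂f_i/∂x_j) dx_i ∧ dx_j.
  coefficient of dx ∧ dy: ∂f_2/∂x - ∂f_1/∂y = ∂(z*(x + y - 3*z))/∂x - ∂(y*(3*x - 2*y - z))/∂y = -3*x + 4*y + 2*z
  coefficient of dx ∧ dz: ∂f_3/∂x - ∂f_1/∂z = ∂(-2*y^2 + y + 2)/∂x - ∂(y*(3*x - 2*y - z))/∂z = y
  coefficient of dy ∧ dz: ∂f_3/∂y - ∂f_2/∂z = ∂(-2*y^2 + y + 2)/∂y - ∂(z*(x + y - 3*z))/∂z = -x - 5*y + 6*z + 1
Assembling: d(omega) = (-3*x + 4*y + 2*z) dx ∧ dy + (y) dx ∧ dz + (-x - 5*y + 6*z + 1) dy ∧ dz.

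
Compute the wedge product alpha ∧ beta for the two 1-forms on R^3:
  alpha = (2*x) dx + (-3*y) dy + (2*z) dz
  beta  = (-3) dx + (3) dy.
alpha ∧ beta = (6*x - 9*y) dx ∧ dy + (6*z) dx ∧ dz + (-6*z) dy ∧ dz

Distribute the wedge, using dx_i ∧ dx_j = -dx_j ∧ dx_i and dx_i ∧ dx_i = 0. For each pair (i, j) with i < j, the coefficient of dx_i ∧ dx_j in alpha ∧ beta is (alpha_i * beta_j - alpha_j * beta_i). Collecting: alpha ∧ beta = (6*x - 9*y) dx ∧ dy + (6*z) dx ∧ dz + (-6*z) dy ∧ dz.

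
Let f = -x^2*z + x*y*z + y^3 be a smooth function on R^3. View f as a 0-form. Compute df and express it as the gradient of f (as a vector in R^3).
df = (z*(-2*x + y)) dx + (x*z + 3*y^2) dy + (x*(-x + y)) dz; grad f = (z*(-2*x + y), x*z + 3*y^2, x*(-x + y))

For a 0-form f, d f = (∂f/∂x) dx + (∂f/∂y) dy + (∂f/∂z) dz. The components of the vector representation are exactly the entries of grad f in Cartesian coordinates:
  ∂f/∂x = z*(-2*x + y)
  ∂f/∂y = x*z + 3*y^2
  ∂f/∂z = x*(-x + y).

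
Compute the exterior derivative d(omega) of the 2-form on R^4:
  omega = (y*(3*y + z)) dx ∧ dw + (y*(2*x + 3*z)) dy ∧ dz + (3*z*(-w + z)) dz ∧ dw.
d(omega) = (-6*y - z) dx ∧ dy ∧ dw + (-y) dx ∧ dz ∧ dw + (2*y) dx ∧ dy ∧ dz

For a 2-form omega = sum_{i<j} g_{ij} dx_i ∧ dx_j, the exterior derivative is
  d(omega) = sum_{i<j} d(g_{ij}) ∧ dx_i ∧ dx_j = sum_{i<j, k} (∂g_{ij}/∂x_k) dx_k ∧ dx_i ∧ dx_j.
Expand each term, using dx_k ∧ dx_i ∧ dx_j = sgn(permutation) dx_{(a)} ∧ dx_{(b)} ∧ dx_{(c)} with (a < b < c) sorted:
  d(y*(3*y + z)) includes (∂/∂y)(y*(3*y + z)) dy = (6*y + z) dy, which multiplied by dx ∧ dw gives (-6*y - z) dx ∧ dy ∧ dw
  d(y*(3*y + z)) includes (∂/∂z)(y*(3*y + z)) dz = (y) dz, which multiplied by dx ∧ dw gives (-y) dx ∧ dz ∧ dw
  d(y*(2*x + 3*z)) includes (∂/∂x)(y*(2*x + 3*z)) dx = (2*y) dx, which multiplied by dy ∧ dz gives (2*y) dx ∧ dy ∧ dz
Collecting like 3-forms: d(omega) = (-6*y - z) dx ∧ dy ∧ dw + (-y) dx ∧ dz ∧ dw + (2*y) dx ∧ dy ∧ dz.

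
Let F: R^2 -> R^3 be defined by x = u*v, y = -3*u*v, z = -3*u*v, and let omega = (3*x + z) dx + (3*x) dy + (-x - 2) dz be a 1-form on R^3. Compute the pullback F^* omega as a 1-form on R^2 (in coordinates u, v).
F^* omega = (6*v*(-u*v + 1)) du + (6*u*(-u*v + 1)) dv

Using F^*(f dg) = (f ∘ F) d(g ∘ F), substitute each coordinate x_i by F_i(u, v) in f_i, and replace dx_i by d F_i = (∂F_i/∂u) du + (∂F_i/∂v) dv.
  For the x component: f_1(F) = 0; d F_1 = (v) du + (u) dv
  For the y component: f_2(F) = 3*u*v; d F_2 = (-3*v) du + (-3*u) dv
  For the z component: f_3(F) = -u*v - 2; d F_3 = (-3*v) du + (-3*u) dv
Combining and collecting du, dv coefficients:
  coeff of du: 6*v*(-u*v + 1)
  coeff of dv: 6*u*(-u*v + 1)
F^* omega = (6*v*(-u*v + 1)) du + (6*u*(-u*v + 1)) dv.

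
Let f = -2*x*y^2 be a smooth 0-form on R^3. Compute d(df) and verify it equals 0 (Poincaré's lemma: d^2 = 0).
d(df) = 0

Step 1: df = sum_i (∂f/∂x_i) dx_i = (-2*y^2) dx + (-4*x*y) dy + (0) dz.
Step 2: Apply d again. Using the 1-form formula, the coefficient of dx ∧ dy in d(df) is ∂^2 f/∂x ∂y - ∂^2 f/∂y ∂x = (-4*y) - (-4*y) = 0 (equality of mixed partials for smooth f).
Similarly for dx ∧ dz and dy ∧ dz — all coefficients vanish. So d(df) = 0.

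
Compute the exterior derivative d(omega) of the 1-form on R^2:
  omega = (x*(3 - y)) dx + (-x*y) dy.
d(omega) = (x - y) dx ∧ dy

For a 1-form omega = sum_i f_i dx_i, the exterior derivative is
  d(omega) = sum_{i < j} (∂f_j/∂x_i - ∂f_i/∂x_j) dx_i ∧ dx_j.
  coefficient of dx ∧ dy: ∂f_2/∂x - ∂f_1/∂y = ∂(-x*y)/∂x - ∂(x*(3 - y))/∂y = x - y
Assembling: d(omega) = (x - y) dx ∧ dy.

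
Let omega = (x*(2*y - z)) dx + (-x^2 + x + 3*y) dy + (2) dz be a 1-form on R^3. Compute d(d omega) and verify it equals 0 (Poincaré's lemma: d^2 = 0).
d(d omega) = 0

Step 1: d omega = sum_{i<j} (∂f_j/∂x_i - ∂f_i/∂x_j) dx_i ∧ dx_j:
  coeff of dx ∧ dy: 1 - 4*x
  coeff of dx ∧ dz: x
  coeff of dy ∧ dz: 0
Step 2: Apply d again to each 2-form coefficient. The only possible 3-form in R^3 is dx ∧ dy ∧ dz, with coefficient
  ∂(coeff of dy∧dz)/∂x - ∂(coeff of dx∧dz)/∂y + ∂(coeff of dx∧dy)/∂z
  = ∂/∂x (0) - ∂/∂y (x) + ∂/∂z (1 - 4*x).
Each of these terms simplifies to sums of mixed partials that cancel in pairs. The result is 0 (by equality of mixed partials for smooth functions — Schwarz / Clairaut).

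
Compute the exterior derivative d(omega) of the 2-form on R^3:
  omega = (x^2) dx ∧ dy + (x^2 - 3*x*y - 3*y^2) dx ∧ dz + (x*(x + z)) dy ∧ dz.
d(omega) = (5*x + 6*y + z) dx ∧ dy ∧ dz

For a 2-form omega = sum_{i<j} g_{ij} dx_i ∧ dx_j, the exterior derivative is
  d(omega) = sum_{i<j} d(g_{ij}) ∧ dx_i ∧ dx_j = sum_{i<j, k} (∂g_{ij}/∂x_k) dx_k ∧ dx_i ∧ dx_j.
Expand each term, using dx_k ∧ dx_i ∧ dx_j = sgn(permutation) dx_{(a)} ∧ dx_{(b)} ∧ dx_{(c)} with (a < b < c) sorted:
  d(x^2 - 3*x*y - 3*y^2) includes (∂/∂y)(x^2 - 3*x*y - 3*y^2) dy = (-3*x - 6*y) dy, which multiplied by dx ∧ dz gives (3*x + 6*y) dx ∧ dy ∧ dz
  d(x*(x + z)) includes (∂/∂x)(x*(x + z)) dx = (2*x + z) dx, which multiplied by dy ∧ dz gives (2*x + z) dx ∧ dy ∧ dz
Collecting like 3-forms: d(omega) = (5*x + 6*y + z) dx ∧ dy ∧ dz.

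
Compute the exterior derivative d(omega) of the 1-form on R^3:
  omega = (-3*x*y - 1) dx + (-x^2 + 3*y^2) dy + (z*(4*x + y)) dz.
d(omega) = (x) dx ∧ dy + (4*z) dx ∧ dz + (z) dy ∧ dz

For a 1-form omega = sum_i f_i dx_i, the exterior derivative is
  d(omega) = sum_{i < j} (∂f_j/∂x_i - ∂f_i/∂x_j) dx_i ∧ dx_j.
  coefficient of dx ∧ dy: ∂f_2/∂x - ∂f_1/∂y = ∂(-x^2 + 3*y^2)/∂x - ∂(-3*x*y - 1)/∂y = x
  coefficient of dx ∧ dz: ∂f_3/∂x - ∂f_1/∂z = ∂(z*(4*x + y))/∂x - ∂(-3*x*y - 1)/∂z = 4*z
  coefficient of dy ∧ dz: ∂f_3/∂y - ∂f_2/∂z = ∂(z*(4*x + y))/∂y - ∂(-x^2 + 3*y^2)/∂z = z
Assembling: d(omega) = (x) dx ∧ dy + (4*z) dx ∧ dz + (z) dy ∧ dz.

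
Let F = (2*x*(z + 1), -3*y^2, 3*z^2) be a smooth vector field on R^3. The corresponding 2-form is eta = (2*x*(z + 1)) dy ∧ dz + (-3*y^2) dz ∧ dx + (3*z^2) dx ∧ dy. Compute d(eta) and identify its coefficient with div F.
d(eta) = (-6*y + 8*z + 2) dx ∧ dy ∧ dz; div F = -6*y + 8*z + 2

For a 2-form in R^3 of the form above, applying d gives a 3-form with coefficient ∂P/∂x + ∂Q/∂y + ∂R/∂z:
  ∂P/∂x = 2*z + 2
  ∂Q/∂y = -6*y
  ∂R/∂z = 6*z
Sum = -6*y + 8*z + 2, which is exactly div F.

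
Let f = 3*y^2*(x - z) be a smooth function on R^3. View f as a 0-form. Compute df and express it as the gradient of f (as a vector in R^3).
df = (3*y^2) dx + (6*y*(x - z)) dy + (-3*y^2) dz; grad f = (3*y^2, 6*y*(x - z), -3*y^2)

For a 0-form f, d f = (∂f/∂x) dx + (∂f/∂y) dy + (∂f/∂z) dz. The components of the vector representation are exactly the entries of grad f in Cartesian coordinates:
  ∂f/∂x = 3*y^2
  ∂f/∂y = 6*y*(x - z)
  ∂f/∂z = -3*y^2.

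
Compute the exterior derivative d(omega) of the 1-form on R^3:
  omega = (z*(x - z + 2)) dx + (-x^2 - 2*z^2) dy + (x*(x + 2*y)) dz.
d(omega) = (-2*x) dx ∧ dy + (x + 2*y + 2*z - 2) dx ∧ dz + (2*x + 4*z) dy ∧ dz

For a 1-form omega = sum_i f_i dx_i, the exterior derivative is
  d(omega) = sum_{i < j} (∂f_j/∂x_i - ∂f_i/∂x_j) dx_i ∧ dx_j.
  coefficient of dx ∧ dy: ∂f_2/∂x - ∂f_1/∂y = ∂(-x^2 - 2*z^2)/∂x - ∂(z*(x - z + 2))/∂y = -2*x
  coefficient of dx ∧ dz: ∂f_3/∂x - ∂f_1/∂z = ∂(x*(x + 2*y))/∂x - ∂(z*(x - z + 2))/∂z = x + 2*y + 2*z - 2
  coefficient of dy ∧ dz: ∂f_3/∂y - ∂f_2/∂z = ∂(x*(x + 2*y))/∂y - ∂(-x^2 - 2*z^2)/∂z = 2*x + 4*z
Assembling: d(omega) = (-2*x) dx ∧ dy + (x + 2*y + 2*z - 2) dx ∧ dz + (2*x + 4*z) dy ∧ dz.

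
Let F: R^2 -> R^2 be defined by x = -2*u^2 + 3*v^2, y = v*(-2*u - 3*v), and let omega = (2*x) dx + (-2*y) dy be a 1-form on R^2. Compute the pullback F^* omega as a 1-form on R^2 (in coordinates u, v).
F^* omega = (16*u^3 - 32*u*v^2 - 12*v^3) du + (4*u*v*(-8*u - 9*v)) dv

Using F^*(f dg) = (f ∘ F) d(g ∘ F), substitute each coordinate x_i by F_i(u, v) in f_i, and replace dx_i by d F_i = (∂F_i/∂u) du + (∂F_i/∂v) dv.
  For the x component: f_1(F) = -4*u^2 + 6*v^2; d F_1 = (-4*u) du + (6*v) dv
  For the y component: f_2(F) = 2*v*(2*u + 3*v); d F_2 = (-2*v) du + (-2*u - 6*v) dv
Combining and collecting du, dv coefficients:
  coeff of du: 16*u^3 - 32*u*v^2 - 12*v^3
  coeff of dv: 4*u*v*(-8*u - 9*v)
F^* omega = (16*u^3 - 32*u*v^2 - 12*v^3) du + (4*u*v*(-8*u - 9*v)) dv.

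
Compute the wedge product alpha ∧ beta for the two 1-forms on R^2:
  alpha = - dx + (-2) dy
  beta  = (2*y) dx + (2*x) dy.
alpha ∧ beta = (-2*x + 4*y) dx ∧ dy

Distribute the wedge, using dx_i ∧ dx_j = -dx_j ∧ dx_i and dx_i ∧ dx_i = 0. For each pair (i, j) with i < j, the coefficient of dx_i ∧ dx_j in alpha ∧ beta is (alpha_i * beta_j - alpha_j * beta_i). Collecting: alpha ∧ beta = (-2*x + 4*y) dx ∧ dy.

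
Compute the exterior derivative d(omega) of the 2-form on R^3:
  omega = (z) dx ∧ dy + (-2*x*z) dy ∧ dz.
d(omega) = (1 - 2*z) dx ∧ dy ∧ dz

For a 2-form omega = sum_{i<j} g_{ij} dx_i ∧ dx_j, the exterior derivative is
  d(omega) = sum_{i<j} d(g_{ij}) ∧ dx_i ∧ dx_j = sum_{i<j, k} (∂g_{ij}/∂x_k) dx_k ∧ dx_i ∧ dx_j.
Expand each term, using dx_k ∧ dx_i ∧ dx_j = sgn(permutation) dx_{(a)} ∧ dx_{(b)} ∧ dx_{(c)} with (a < b < c) sorted:
  d(z) includes (∂/∂z)(z) dz = (1) dz, which multiplied by dx ∧ dy gives (1) dx ∧ dy ∧ dz
  d(-2*x*z) includes (∂/∂x)(-2*x*z) dx = (-2*z) dx, which multiplied by dy ∧ dz gives (-2*z) dx ∧ dy ∧ dz
Collecting like 3-forms: d(omega) = (1 - 2*z) dx ∧ dy ∧ dz.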